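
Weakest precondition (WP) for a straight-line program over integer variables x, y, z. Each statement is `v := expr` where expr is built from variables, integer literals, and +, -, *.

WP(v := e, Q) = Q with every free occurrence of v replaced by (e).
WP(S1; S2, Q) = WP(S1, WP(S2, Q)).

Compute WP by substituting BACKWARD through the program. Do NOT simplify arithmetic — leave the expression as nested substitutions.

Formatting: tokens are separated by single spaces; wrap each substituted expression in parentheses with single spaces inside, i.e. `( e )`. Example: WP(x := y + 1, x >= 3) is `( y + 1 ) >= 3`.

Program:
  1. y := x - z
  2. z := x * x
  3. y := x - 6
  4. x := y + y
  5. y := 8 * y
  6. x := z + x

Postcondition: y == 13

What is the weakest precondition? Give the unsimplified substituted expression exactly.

Answer: ( 8 * ( x - 6 ) ) == 13

Derivation:
post: y == 13
stmt 6: x := z + x  -- replace 0 occurrence(s) of x with (z + x)
  => y == 13
stmt 5: y := 8 * y  -- replace 1 occurrence(s) of y with (8 * y)
  => ( 8 * y ) == 13
stmt 4: x := y + y  -- replace 0 occurrence(s) of x with (y + y)
  => ( 8 * y ) == 13
stmt 3: y := x - 6  -- replace 1 occurrence(s) of y with (x - 6)
  => ( 8 * ( x - 6 ) ) == 13
stmt 2: z := x * x  -- replace 0 occurrence(s) of z with (x * x)
  => ( 8 * ( x - 6 ) ) == 13
stmt 1: y := x - z  -- replace 0 occurrence(s) of y with (x - z)
  => ( 8 * ( x - 6 ) ) == 13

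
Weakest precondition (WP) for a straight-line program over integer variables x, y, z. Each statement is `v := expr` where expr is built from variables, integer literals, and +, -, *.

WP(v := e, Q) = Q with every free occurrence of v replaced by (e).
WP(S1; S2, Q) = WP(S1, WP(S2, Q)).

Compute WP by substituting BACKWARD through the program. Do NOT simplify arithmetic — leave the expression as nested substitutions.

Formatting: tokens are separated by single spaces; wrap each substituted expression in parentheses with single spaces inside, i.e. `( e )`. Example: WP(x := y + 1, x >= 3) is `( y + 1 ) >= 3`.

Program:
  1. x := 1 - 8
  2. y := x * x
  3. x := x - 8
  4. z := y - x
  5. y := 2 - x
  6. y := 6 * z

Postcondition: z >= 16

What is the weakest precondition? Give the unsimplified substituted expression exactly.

post: z >= 16
stmt 6: y := 6 * z  -- replace 0 occurrence(s) of y with (6 * z)
  => z >= 16
stmt 5: y := 2 - x  -- replace 0 occurrence(s) of y with (2 - x)
  => z >= 16
stmt 4: z := y - x  -- replace 1 occurrence(s) of z with (y - x)
  => ( y - x ) >= 16
stmt 3: x := x - 8  -- replace 1 occurrence(s) of x with (x - 8)
  => ( y - ( x - 8 ) ) >= 16
stmt 2: y := x * x  -- replace 1 occurrence(s) of y with (x * x)
  => ( ( x * x ) - ( x - 8 ) ) >= 16
stmt 1: x := 1 - 8  -- replace 3 occurrence(s) of x with (1 - 8)
  => ( ( ( 1 - 8 ) * ( 1 - 8 ) ) - ( ( 1 - 8 ) - 8 ) ) >= 16

Answer: ( ( ( 1 - 8 ) * ( 1 - 8 ) ) - ( ( 1 - 8 ) - 8 ) ) >= 16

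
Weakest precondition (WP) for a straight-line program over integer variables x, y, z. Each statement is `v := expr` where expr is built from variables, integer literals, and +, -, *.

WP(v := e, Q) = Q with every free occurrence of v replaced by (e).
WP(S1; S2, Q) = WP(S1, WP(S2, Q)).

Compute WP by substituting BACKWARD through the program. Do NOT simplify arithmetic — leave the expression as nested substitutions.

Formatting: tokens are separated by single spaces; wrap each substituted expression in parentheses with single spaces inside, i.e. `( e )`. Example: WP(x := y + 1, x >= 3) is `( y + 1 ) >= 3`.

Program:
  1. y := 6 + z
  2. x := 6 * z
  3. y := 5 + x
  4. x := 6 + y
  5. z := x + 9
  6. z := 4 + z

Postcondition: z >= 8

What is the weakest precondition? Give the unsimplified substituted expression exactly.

post: z >= 8
stmt 6: z := 4 + z  -- replace 1 occurrence(s) of z with (4 + z)
  => ( 4 + z ) >= 8
stmt 5: z := x + 9  -- replace 1 occurrence(s) of z with (x + 9)
  => ( 4 + ( x + 9 ) ) >= 8
stmt 4: x := 6 + y  -- replace 1 occurrence(s) of x with (6 + y)
  => ( 4 + ( ( 6 + y ) + 9 ) ) >= 8
stmt 3: y := 5 + x  -- replace 1 occurrence(s) of y with (5 + x)
  => ( 4 + ( ( 6 + ( 5 + x ) ) + 9 ) ) >= 8
stmt 2: x := 6 * z  -- replace 1 occurrence(s) of x with (6 * z)
  => ( 4 + ( ( 6 + ( 5 + ( 6 * z ) ) ) + 9 ) ) >= 8
stmt 1: y := 6 + z  -- replace 0 occurrence(s) of y with (6 + z)
  => ( 4 + ( ( 6 + ( 5 + ( 6 * z ) ) ) + 9 ) ) >= 8

Answer: ( 4 + ( ( 6 + ( 5 + ( 6 * z ) ) ) + 9 ) ) >= 8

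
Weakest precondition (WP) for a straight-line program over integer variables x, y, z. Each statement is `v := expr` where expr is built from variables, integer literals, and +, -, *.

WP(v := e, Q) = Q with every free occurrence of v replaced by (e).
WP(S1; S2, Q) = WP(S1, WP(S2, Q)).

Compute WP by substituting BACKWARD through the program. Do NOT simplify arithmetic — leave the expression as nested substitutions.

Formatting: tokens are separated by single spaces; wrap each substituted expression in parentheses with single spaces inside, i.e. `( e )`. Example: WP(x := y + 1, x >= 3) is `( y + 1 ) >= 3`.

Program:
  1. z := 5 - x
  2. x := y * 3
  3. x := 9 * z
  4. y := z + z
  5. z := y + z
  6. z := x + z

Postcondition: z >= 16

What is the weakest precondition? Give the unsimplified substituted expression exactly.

post: z >= 16
stmt 6: z := x + z  -- replace 1 occurrence(s) of z with (x + z)
  => ( x + z ) >= 16
stmt 5: z := y + z  -- replace 1 occurrence(s) of z with (y + z)
  => ( x + ( y + z ) ) >= 16
stmt 4: y := z + z  -- replace 1 occurrence(s) of y with (z + z)
  => ( x + ( ( z + z ) + z ) ) >= 16
stmt 3: x := 9 * z  -- replace 1 occurrence(s) of x with (9 * z)
  => ( ( 9 * z ) + ( ( z + z ) + z ) ) >= 16
stmt 2: x := y * 3  -- replace 0 occurrence(s) of x with (y * 3)
  => ( ( 9 * z ) + ( ( z + z ) + z ) ) >= 16
stmt 1: z := 5 - x  -- replace 4 occurrence(s) of z with (5 - x)
  => ( ( 9 * ( 5 - x ) ) + ( ( ( 5 - x ) + ( 5 - x ) ) + ( 5 - x ) ) ) >= 16

Answer: ( ( 9 * ( 5 - x ) ) + ( ( ( 5 - x ) + ( 5 - x ) ) + ( 5 - x ) ) ) >= 16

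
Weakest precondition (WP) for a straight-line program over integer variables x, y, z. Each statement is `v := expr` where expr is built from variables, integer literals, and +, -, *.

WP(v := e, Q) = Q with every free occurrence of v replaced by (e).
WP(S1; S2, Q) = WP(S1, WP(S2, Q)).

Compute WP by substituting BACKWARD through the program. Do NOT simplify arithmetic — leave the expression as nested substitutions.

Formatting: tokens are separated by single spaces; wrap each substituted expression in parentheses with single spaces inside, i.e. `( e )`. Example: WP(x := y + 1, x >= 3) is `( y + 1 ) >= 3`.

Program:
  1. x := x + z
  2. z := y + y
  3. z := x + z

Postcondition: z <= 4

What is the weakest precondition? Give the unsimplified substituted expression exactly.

Answer: ( ( x + z ) + ( y + y ) ) <= 4

Derivation:
post: z <= 4
stmt 3: z := x + z  -- replace 1 occurrence(s) of z with (x + z)
  => ( x + z ) <= 4
stmt 2: z := y + y  -- replace 1 occurrence(s) of z with (y + y)
  => ( x + ( y + y ) ) <= 4
stmt 1: x := x + z  -- replace 1 occurrence(s) of x with (x + z)
  => ( ( x + z ) + ( y + y ) ) <= 4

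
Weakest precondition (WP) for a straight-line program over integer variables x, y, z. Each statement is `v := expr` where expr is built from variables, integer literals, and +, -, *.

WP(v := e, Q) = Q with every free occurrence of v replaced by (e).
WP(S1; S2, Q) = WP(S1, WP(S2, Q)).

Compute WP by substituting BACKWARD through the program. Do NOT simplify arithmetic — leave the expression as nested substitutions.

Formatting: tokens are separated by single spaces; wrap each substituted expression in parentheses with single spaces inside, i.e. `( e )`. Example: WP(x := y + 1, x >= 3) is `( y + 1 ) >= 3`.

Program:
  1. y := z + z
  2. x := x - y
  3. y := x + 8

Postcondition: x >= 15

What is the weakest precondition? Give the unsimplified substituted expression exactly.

Answer: ( x - ( z + z ) ) >= 15

Derivation:
post: x >= 15
stmt 3: y := x + 8  -- replace 0 occurrence(s) of y with (x + 8)
  => x >= 15
stmt 2: x := x - y  -- replace 1 occurrence(s) of x with (x - y)
  => ( x - y ) >= 15
stmt 1: y := z + z  -- replace 1 occurrence(s) of y with (z + z)
  => ( x - ( z + z ) ) >= 15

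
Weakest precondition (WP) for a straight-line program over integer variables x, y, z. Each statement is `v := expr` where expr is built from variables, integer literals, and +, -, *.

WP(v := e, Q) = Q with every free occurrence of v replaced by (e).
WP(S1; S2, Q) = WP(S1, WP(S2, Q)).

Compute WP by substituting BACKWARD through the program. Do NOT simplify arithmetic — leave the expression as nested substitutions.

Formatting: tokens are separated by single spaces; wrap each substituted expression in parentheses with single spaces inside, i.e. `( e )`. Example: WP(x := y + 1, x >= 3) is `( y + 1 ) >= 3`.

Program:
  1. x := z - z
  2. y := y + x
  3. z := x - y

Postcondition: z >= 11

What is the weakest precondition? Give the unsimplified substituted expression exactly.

post: z >= 11
stmt 3: z := x - y  -- replace 1 occurrence(s) of z with (x - y)
  => ( x - y ) >= 11
stmt 2: y := y + x  -- replace 1 occurrence(s) of y with (y + x)
  => ( x - ( y + x ) ) >= 11
stmt 1: x := z - z  -- replace 2 occurrence(s) of x with (z - z)
  => ( ( z - z ) - ( y + ( z - z ) ) ) >= 11

Answer: ( ( z - z ) - ( y + ( z - z ) ) ) >= 11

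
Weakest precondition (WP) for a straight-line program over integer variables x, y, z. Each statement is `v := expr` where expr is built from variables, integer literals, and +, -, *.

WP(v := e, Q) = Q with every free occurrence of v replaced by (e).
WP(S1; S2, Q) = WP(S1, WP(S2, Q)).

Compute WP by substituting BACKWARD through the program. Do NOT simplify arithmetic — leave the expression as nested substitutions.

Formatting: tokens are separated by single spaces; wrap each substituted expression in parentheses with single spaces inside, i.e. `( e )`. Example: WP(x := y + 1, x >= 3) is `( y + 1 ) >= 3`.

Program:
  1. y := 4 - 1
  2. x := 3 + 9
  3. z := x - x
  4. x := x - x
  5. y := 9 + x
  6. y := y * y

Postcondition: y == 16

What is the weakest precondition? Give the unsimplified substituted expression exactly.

post: y == 16
stmt 6: y := y * y  -- replace 1 occurrence(s) of y with (y * y)
  => ( y * y ) == 16
stmt 5: y := 9 + x  -- replace 2 occurrence(s) of y with (9 + x)
  => ( ( 9 + x ) * ( 9 + x ) ) == 16
stmt 4: x := x - x  -- replace 2 occurrence(s) of x with (x - x)
  => ( ( 9 + ( x - x ) ) * ( 9 + ( x - x ) ) ) == 16
stmt 3: z := x - x  -- replace 0 occurrence(s) of z with (x - x)
  => ( ( 9 + ( x - x ) ) * ( 9 + ( x - x ) ) ) == 16
stmt 2: x := 3 + 9  -- replace 4 occurrence(s) of x with (3 + 9)
  => ( ( 9 + ( ( 3 + 9 ) - ( 3 + 9 ) ) ) * ( 9 + ( ( 3 + 9 ) - ( 3 + 9 ) ) ) ) == 16
stmt 1: y := 4 - 1  -- replace 0 occurrence(s) of y with (4 - 1)
  => ( ( 9 + ( ( 3 + 9 ) - ( 3 + 9 ) ) ) * ( 9 + ( ( 3 + 9 ) - ( 3 + 9 ) ) ) ) == 16

Answer: ( ( 9 + ( ( 3 + 9 ) - ( 3 + 9 ) ) ) * ( 9 + ( ( 3 + 9 ) - ( 3 + 9 ) ) ) ) == 16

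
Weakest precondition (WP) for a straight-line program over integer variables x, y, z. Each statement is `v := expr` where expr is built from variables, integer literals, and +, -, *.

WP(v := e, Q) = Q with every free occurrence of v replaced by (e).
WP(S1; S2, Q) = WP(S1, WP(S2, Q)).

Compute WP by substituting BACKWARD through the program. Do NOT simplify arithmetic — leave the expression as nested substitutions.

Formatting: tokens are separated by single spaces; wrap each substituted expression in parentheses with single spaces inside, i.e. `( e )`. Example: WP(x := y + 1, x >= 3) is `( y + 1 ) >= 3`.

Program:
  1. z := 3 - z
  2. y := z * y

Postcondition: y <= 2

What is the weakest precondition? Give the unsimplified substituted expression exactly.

Answer: ( ( 3 - z ) * y ) <= 2

Derivation:
post: y <= 2
stmt 2: y := z * y  -- replace 1 occurrence(s) of y with (z * y)
  => ( z * y ) <= 2
stmt 1: z := 3 - z  -- replace 1 occurrence(s) of z with (3 - z)
  => ( ( 3 - z ) * y ) <= 2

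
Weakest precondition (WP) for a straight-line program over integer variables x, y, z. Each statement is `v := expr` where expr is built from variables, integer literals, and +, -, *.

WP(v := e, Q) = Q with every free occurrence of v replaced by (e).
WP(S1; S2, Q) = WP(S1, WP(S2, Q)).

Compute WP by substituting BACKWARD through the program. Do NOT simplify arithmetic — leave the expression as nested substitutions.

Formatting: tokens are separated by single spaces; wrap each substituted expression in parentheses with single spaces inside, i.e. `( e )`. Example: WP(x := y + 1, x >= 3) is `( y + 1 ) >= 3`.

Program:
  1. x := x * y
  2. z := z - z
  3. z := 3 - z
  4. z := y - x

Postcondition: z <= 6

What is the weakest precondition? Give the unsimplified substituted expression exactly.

post: z <= 6
stmt 4: z := y - x  -- replace 1 occurrence(s) of z with (y - x)
  => ( y - x ) <= 6
stmt 3: z := 3 - z  -- replace 0 occurrence(s) of z with (3 - z)
  => ( y - x ) <= 6
stmt 2: z := z - z  -- replace 0 occurrence(s) of z with (z - z)
  => ( y - x ) <= 6
stmt 1: x := x * y  -- replace 1 occurrence(s) of x with (x * y)
  => ( y - ( x * y ) ) <= 6

Answer: ( y - ( x * y ) ) <= 6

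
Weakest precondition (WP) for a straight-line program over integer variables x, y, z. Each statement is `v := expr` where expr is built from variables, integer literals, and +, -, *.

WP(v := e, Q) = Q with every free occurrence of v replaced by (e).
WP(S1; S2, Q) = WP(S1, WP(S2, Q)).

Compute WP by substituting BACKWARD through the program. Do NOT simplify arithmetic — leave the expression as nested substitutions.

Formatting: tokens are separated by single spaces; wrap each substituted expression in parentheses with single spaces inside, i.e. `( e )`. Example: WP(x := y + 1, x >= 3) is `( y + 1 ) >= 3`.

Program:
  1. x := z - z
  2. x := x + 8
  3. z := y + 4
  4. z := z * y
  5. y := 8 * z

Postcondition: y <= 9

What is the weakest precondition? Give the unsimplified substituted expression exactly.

Answer: ( 8 * ( ( y + 4 ) * y ) ) <= 9

Derivation:
post: y <= 9
stmt 5: y := 8 * z  -- replace 1 occurrence(s) of y with (8 * z)
  => ( 8 * z ) <= 9
stmt 4: z := z * y  -- replace 1 occurrence(s) of z with (z * y)
  => ( 8 * ( z * y ) ) <= 9
stmt 3: z := y + 4  -- replace 1 occurrence(s) of z with (y + 4)
  => ( 8 * ( ( y + 4 ) * y ) ) <= 9
stmt 2: x := x + 8  -- replace 0 occurrence(s) of x with (x + 8)
  => ( 8 * ( ( y + 4 ) * y ) ) <= 9
stmt 1: x := z - z  -- replace 0 occurrence(s) of x with (z - z)
  => ( 8 * ( ( y + 4 ) * y ) ) <= 9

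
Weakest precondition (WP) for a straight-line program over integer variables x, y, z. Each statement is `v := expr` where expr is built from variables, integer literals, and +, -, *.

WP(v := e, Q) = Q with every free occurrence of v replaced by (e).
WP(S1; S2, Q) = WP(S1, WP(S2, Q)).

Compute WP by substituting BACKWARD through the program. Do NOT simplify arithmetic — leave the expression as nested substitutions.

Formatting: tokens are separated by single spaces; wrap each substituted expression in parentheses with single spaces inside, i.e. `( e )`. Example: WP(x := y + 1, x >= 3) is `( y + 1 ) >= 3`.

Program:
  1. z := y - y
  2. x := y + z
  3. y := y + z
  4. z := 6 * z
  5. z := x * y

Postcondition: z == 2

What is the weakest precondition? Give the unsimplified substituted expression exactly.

Answer: ( ( y + ( y - y ) ) * ( y + ( y - y ) ) ) == 2

Derivation:
post: z == 2
stmt 5: z := x * y  -- replace 1 occurrence(s) of z with (x * y)
  => ( x * y ) == 2
stmt 4: z := 6 * z  -- replace 0 occurrence(s) of z with (6 * z)
  => ( x * y ) == 2
stmt 3: y := y + z  -- replace 1 occurrence(s) of y with (y + z)
  => ( x * ( y + z ) ) == 2
stmt 2: x := y + z  -- replace 1 occurrence(s) of x with (y + z)
  => ( ( y + z ) * ( y + z ) ) == 2
stmt 1: z := y - y  -- replace 2 occurrence(s) of z with (y - y)
  => ( ( y + ( y - y ) ) * ( y + ( y - y ) ) ) == 2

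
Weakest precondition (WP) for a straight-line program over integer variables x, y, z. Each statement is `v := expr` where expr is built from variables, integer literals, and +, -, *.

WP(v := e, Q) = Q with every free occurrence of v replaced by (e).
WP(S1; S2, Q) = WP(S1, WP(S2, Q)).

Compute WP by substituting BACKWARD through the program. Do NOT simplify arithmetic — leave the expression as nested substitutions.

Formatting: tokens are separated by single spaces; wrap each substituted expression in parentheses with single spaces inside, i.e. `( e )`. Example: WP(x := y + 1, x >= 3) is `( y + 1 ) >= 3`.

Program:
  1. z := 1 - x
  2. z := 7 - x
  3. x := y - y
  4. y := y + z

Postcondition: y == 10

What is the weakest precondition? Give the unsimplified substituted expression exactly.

post: y == 10
stmt 4: y := y + z  -- replace 1 occurrence(s) of y with (y + z)
  => ( y + z ) == 10
stmt 3: x := y - y  -- replace 0 occurrence(s) of x with (y - y)
  => ( y + z ) == 10
stmt 2: z := 7 - x  -- replace 1 occurrence(s) of z with (7 - x)
  => ( y + ( 7 - x ) ) == 10
stmt 1: z := 1 - x  -- replace 0 occurrence(s) of z with (1 - x)
  => ( y + ( 7 - x ) ) == 10

Answer: ( y + ( 7 - x ) ) == 10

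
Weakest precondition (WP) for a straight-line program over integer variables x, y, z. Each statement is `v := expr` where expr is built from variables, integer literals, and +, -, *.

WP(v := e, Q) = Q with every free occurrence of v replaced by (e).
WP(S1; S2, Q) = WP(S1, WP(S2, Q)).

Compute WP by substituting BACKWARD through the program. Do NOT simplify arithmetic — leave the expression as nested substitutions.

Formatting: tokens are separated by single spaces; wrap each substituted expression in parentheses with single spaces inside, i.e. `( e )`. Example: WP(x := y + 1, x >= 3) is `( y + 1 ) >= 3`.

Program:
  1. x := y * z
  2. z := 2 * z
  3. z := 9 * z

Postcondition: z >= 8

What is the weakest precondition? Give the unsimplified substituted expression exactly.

post: z >= 8
stmt 3: z := 9 * z  -- replace 1 occurrence(s) of z with (9 * z)
  => ( 9 * z ) >= 8
stmt 2: z := 2 * z  -- replace 1 occurrence(s) of z with (2 * z)
  => ( 9 * ( 2 * z ) ) >= 8
stmt 1: x := y * z  -- replace 0 occurrence(s) of x with (y * z)
  => ( 9 * ( 2 * z ) ) >= 8

Answer: ( 9 * ( 2 * z ) ) >= 8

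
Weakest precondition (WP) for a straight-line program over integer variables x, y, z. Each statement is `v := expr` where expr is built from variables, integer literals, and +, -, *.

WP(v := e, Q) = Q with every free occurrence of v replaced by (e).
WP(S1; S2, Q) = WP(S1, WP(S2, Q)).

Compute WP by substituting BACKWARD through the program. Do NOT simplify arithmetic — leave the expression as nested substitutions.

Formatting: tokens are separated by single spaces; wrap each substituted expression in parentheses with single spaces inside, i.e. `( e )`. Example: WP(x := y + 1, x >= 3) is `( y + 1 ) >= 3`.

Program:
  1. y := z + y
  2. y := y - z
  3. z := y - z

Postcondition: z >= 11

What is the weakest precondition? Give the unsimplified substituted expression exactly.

post: z >= 11
stmt 3: z := y - z  -- replace 1 occurrence(s) of z with (y - z)
  => ( y - z ) >= 11
stmt 2: y := y - z  -- replace 1 occurrence(s) of y with (y - z)
  => ( ( y - z ) - z ) >= 11
stmt 1: y := z + y  -- replace 1 occurrence(s) of y with (z + y)
  => ( ( ( z + y ) - z ) - z ) >= 11

Answer: ( ( ( z + y ) - z ) - z ) >= 11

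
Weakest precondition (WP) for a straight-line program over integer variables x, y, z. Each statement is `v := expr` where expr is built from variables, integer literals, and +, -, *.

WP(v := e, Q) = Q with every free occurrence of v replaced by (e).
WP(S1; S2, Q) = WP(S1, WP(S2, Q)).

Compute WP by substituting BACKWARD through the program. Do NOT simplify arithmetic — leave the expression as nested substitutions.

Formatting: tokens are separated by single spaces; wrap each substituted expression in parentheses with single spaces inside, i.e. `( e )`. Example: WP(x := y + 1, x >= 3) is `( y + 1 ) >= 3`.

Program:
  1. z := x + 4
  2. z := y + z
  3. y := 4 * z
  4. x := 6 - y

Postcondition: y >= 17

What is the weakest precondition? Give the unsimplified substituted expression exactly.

post: y >= 17
stmt 4: x := 6 - y  -- replace 0 occurrence(s) of x with (6 - y)
  => y >= 17
stmt 3: y := 4 * z  -- replace 1 occurrence(s) of y with (4 * z)
  => ( 4 * z ) >= 17
stmt 2: z := y + z  -- replace 1 occurrence(s) of z with (y + z)
  => ( 4 * ( y + z ) ) >= 17
stmt 1: z := x + 4  -- replace 1 occurrence(s) of z with (x + 4)
  => ( 4 * ( y + ( x + 4 ) ) ) >= 17

Answer: ( 4 * ( y + ( x + 4 ) ) ) >= 17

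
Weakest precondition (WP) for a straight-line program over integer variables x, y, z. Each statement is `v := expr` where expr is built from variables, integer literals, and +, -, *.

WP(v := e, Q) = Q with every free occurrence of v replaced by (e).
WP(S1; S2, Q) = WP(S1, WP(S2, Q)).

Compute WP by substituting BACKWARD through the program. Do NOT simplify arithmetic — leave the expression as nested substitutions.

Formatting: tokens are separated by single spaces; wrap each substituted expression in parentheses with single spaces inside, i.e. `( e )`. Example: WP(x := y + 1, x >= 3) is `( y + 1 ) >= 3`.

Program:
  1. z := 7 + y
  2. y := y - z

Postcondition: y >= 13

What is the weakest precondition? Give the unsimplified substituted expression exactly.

post: y >= 13
stmt 2: y := y - z  -- replace 1 occurrence(s) of y with (y - z)
  => ( y - z ) >= 13
stmt 1: z := 7 + y  -- replace 1 occurrence(s) of z with (7 + y)
  => ( y - ( 7 + y ) ) >= 13

Answer: ( y - ( 7 + y ) ) >= 13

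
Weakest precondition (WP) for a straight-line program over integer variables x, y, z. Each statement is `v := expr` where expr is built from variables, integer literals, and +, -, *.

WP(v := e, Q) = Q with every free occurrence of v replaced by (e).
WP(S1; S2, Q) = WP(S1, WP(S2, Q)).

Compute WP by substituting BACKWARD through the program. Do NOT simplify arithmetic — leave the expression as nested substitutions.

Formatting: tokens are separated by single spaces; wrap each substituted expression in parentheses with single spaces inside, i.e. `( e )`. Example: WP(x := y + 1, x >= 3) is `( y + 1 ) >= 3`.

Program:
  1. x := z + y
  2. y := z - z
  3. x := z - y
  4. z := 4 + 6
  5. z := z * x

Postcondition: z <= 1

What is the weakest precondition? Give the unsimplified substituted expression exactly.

post: z <= 1
stmt 5: z := z * x  -- replace 1 occurrence(s) of z with (z * x)
  => ( z * x ) <= 1
stmt 4: z := 4 + 6  -- replace 1 occurrence(s) of z with (4 + 6)
  => ( ( 4 + 6 ) * x ) <= 1
stmt 3: x := z - y  -- replace 1 occurrence(s) of x with (z - y)
  => ( ( 4 + 6 ) * ( z - y ) ) <= 1
stmt 2: y := z - z  -- replace 1 occurrence(s) of y with (z - z)
  => ( ( 4 + 6 ) * ( z - ( z - z ) ) ) <= 1
stmt 1: x := z + y  -- replace 0 occurrence(s) of x with (z + y)
  => ( ( 4 + 6 ) * ( z - ( z - z ) ) ) <= 1

Answer: ( ( 4 + 6 ) * ( z - ( z - z ) ) ) <= 1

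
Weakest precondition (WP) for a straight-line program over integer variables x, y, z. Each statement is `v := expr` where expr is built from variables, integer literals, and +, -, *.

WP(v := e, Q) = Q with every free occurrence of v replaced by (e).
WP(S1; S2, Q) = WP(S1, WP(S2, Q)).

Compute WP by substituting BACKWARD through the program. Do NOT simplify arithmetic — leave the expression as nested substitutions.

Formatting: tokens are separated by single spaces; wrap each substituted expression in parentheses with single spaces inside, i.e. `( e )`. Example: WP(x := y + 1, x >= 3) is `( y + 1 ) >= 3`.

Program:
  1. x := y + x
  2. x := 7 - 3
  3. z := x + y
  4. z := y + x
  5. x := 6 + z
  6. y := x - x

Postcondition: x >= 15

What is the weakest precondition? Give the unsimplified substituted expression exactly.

post: x >= 15
stmt 6: y := x - x  -- replace 0 occurrence(s) of y with (x - x)
  => x >= 15
stmt 5: x := 6 + z  -- replace 1 occurrence(s) of x with (6 + z)
  => ( 6 + z ) >= 15
stmt 4: z := y + x  -- replace 1 occurrence(s) of z with (y + x)
  => ( 6 + ( y + x ) ) >= 15
stmt 3: z := x + y  -- replace 0 occurrence(s) of z with (x + y)
  => ( 6 + ( y + x ) ) >= 15
stmt 2: x := 7 - 3  -- replace 1 occurrence(s) of x with (7 - 3)
  => ( 6 + ( y + ( 7 - 3 ) ) ) >= 15
stmt 1: x := y + x  -- replace 0 occurrence(s) of x with (y + x)
  => ( 6 + ( y + ( 7 - 3 ) ) ) >= 15

Answer: ( 6 + ( y + ( 7 - 3 ) ) ) >= 15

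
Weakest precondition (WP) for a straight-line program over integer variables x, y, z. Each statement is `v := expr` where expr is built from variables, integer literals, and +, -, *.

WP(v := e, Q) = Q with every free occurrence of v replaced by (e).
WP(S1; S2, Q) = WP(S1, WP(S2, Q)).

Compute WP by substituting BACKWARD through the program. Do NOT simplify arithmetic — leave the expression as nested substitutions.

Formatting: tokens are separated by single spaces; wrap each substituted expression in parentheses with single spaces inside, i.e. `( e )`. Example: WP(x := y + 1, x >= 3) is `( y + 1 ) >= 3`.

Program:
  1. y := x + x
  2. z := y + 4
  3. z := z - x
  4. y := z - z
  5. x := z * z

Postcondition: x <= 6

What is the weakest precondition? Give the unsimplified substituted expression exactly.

post: x <= 6
stmt 5: x := z * z  -- replace 1 occurrence(s) of x with (z * z)
  => ( z * z ) <= 6
stmt 4: y := z - z  -- replace 0 occurrence(s) of y with (z - z)
  => ( z * z ) <= 6
stmt 3: z := z - x  -- replace 2 occurrence(s) of z with (z - x)
  => ( ( z - x ) * ( z - x ) ) <= 6
stmt 2: z := y + 4  -- replace 2 occurrence(s) of z with (y + 4)
  => ( ( ( y + 4 ) - x ) * ( ( y + 4 ) - x ) ) <= 6
stmt 1: y := x + x  -- replace 2 occurrence(s) of y with (x + x)
  => ( ( ( ( x + x ) + 4 ) - x ) * ( ( ( x + x ) + 4 ) - x ) ) <= 6

Answer: ( ( ( ( x + x ) + 4 ) - x ) * ( ( ( x + x ) + 4 ) - x ) ) <= 6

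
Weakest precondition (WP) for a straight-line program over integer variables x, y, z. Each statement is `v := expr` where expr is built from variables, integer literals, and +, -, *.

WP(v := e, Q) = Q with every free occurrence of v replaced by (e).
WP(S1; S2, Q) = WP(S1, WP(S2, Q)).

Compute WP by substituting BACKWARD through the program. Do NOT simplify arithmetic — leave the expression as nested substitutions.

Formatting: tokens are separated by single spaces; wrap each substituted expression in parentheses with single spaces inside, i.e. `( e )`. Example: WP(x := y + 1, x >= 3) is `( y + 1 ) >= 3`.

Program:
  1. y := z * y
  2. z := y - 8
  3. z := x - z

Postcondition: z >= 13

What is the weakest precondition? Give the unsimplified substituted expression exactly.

Answer: ( x - ( ( z * y ) - 8 ) ) >= 13

Derivation:
post: z >= 13
stmt 3: z := x - z  -- replace 1 occurrence(s) of z with (x - z)
  => ( x - z ) >= 13
stmt 2: z := y - 8  -- replace 1 occurrence(s) of z with (y - 8)
  => ( x - ( y - 8 ) ) >= 13
stmt 1: y := z * y  -- replace 1 occurrence(s) of y with (z * y)
  => ( x - ( ( z * y ) - 8 ) ) >= 13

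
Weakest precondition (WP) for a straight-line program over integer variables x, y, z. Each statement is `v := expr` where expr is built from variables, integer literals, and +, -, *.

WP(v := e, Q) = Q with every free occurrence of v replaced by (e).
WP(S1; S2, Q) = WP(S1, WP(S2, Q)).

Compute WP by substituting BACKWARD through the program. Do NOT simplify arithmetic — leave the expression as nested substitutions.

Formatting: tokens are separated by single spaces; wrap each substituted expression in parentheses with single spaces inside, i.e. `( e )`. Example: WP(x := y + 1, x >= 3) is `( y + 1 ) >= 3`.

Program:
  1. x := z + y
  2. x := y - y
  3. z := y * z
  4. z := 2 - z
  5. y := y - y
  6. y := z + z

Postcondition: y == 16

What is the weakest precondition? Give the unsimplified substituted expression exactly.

post: y == 16
stmt 6: y := z + z  -- replace 1 occurrence(s) of y with (z + z)
  => ( z + z ) == 16
stmt 5: y := y - y  -- replace 0 occurrence(s) of y with (y - y)
  => ( z + z ) == 16
stmt 4: z := 2 - z  -- replace 2 occurrence(s) of z with (2 - z)
  => ( ( 2 - z ) + ( 2 - z ) ) == 16
stmt 3: z := y * z  -- replace 2 occurrence(s) of z with (y * z)
  => ( ( 2 - ( y * z ) ) + ( 2 - ( y * z ) ) ) == 16
stmt 2: x := y - y  -- replace 0 occurrence(s) of x with (y - y)
  => ( ( 2 - ( y * z ) ) + ( 2 - ( y * z ) ) ) == 16
stmt 1: x := z + y  -- replace 0 occurrence(s) of x with (z + y)
  => ( ( 2 - ( y * z ) ) + ( 2 - ( y * z ) ) ) == 16

Answer: ( ( 2 - ( y * z ) ) + ( 2 - ( y * z ) ) ) == 16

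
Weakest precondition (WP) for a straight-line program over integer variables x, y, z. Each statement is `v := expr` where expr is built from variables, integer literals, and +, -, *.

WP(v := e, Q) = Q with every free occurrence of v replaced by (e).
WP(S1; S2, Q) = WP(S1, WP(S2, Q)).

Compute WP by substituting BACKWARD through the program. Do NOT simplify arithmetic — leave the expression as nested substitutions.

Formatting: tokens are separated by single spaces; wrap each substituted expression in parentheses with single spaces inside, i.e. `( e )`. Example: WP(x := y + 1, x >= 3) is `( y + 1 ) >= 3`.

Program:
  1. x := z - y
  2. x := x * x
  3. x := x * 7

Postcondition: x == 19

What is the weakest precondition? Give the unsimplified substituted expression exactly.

post: x == 19
stmt 3: x := x * 7  -- replace 1 occurrence(s) of x with (x * 7)
  => ( x * 7 ) == 19
stmt 2: x := x * x  -- replace 1 occurrence(s) of x with (x * x)
  => ( ( x * x ) * 7 ) == 19
stmt 1: x := z - y  -- replace 2 occurrence(s) of x with (z - y)
  => ( ( ( z - y ) * ( z - y ) ) * 7 ) == 19

Answer: ( ( ( z - y ) * ( z - y ) ) * 7 ) == 19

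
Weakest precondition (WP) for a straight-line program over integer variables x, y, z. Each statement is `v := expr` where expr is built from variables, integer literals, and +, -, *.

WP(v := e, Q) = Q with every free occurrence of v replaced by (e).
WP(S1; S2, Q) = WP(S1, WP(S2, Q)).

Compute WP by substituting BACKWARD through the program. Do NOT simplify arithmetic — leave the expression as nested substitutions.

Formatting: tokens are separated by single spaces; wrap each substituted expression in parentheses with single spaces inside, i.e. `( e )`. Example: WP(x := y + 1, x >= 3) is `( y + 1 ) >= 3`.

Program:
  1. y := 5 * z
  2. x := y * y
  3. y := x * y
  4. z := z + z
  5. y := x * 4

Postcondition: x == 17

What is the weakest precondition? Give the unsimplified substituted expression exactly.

Answer: ( ( 5 * z ) * ( 5 * z ) ) == 17

Derivation:
post: x == 17
stmt 5: y := x * 4  -- replace 0 occurrence(s) of y with (x * 4)
  => x == 17
stmt 4: z := z + z  -- replace 0 occurrence(s) of z with (z + z)
  => x == 17
stmt 3: y := x * y  -- replace 0 occurrence(s) of y with (x * y)
  => x == 17
stmt 2: x := y * y  -- replace 1 occurrence(s) of x with (y * y)
  => ( y * y ) == 17
stmt 1: y := 5 * z  -- replace 2 occurrence(s) of y with (5 * z)
  => ( ( 5 * z ) * ( 5 * z ) ) == 17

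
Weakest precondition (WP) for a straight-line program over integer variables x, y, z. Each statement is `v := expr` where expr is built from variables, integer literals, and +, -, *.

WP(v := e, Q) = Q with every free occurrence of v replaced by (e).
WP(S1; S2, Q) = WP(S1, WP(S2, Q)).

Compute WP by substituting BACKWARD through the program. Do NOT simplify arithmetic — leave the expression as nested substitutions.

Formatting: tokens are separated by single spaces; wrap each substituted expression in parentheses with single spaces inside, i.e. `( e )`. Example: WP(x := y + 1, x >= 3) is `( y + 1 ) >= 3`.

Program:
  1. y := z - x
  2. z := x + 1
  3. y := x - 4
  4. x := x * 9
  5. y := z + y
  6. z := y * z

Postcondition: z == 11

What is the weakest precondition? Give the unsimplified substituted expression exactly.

Answer: ( ( ( x + 1 ) + ( x - 4 ) ) * ( x + 1 ) ) == 11

Derivation:
post: z == 11
stmt 6: z := y * z  -- replace 1 occurrence(s) of z with (y * z)
  => ( y * z ) == 11
stmt 5: y := z + y  -- replace 1 occurrence(s) of y with (z + y)
  => ( ( z + y ) * z ) == 11
stmt 4: x := x * 9  -- replace 0 occurrence(s) of x with (x * 9)
  => ( ( z + y ) * z ) == 11
stmt 3: y := x - 4  -- replace 1 occurrence(s) of y with (x - 4)
  => ( ( z + ( x - 4 ) ) * z ) == 11
stmt 2: z := x + 1  -- replace 2 occurrence(s) of z with (x + 1)
  => ( ( ( x + 1 ) + ( x - 4 ) ) * ( x + 1 ) ) == 11
stmt 1: y := z - x  -- replace 0 occurrence(s) of y with (z - x)
  => ( ( ( x + 1 ) + ( x - 4 ) ) * ( x + 1 ) ) == 11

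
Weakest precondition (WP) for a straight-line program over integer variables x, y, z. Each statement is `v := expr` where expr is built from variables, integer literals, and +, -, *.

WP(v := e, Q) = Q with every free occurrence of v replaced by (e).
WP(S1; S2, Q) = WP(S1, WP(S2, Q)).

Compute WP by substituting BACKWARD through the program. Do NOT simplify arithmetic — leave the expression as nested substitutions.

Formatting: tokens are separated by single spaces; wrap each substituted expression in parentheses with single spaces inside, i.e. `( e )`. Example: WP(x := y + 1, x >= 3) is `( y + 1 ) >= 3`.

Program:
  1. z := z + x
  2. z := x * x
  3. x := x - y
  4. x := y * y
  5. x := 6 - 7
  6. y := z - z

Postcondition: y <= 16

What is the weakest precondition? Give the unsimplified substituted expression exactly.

Answer: ( ( x * x ) - ( x * x ) ) <= 16

Derivation:
post: y <= 16
stmt 6: y := z - z  -- replace 1 occurrence(s) of y with (z - z)
  => ( z - z ) <= 16
stmt 5: x := 6 - 7  -- replace 0 occurrence(s) of x with (6 - 7)
  => ( z - z ) <= 16
stmt 4: x := y * y  -- replace 0 occurrence(s) of x with (y * y)
  => ( z - z ) <= 16
stmt 3: x := x - y  -- replace 0 occurrence(s) of x with (x - y)
  => ( z - z ) <= 16
stmt 2: z := x * x  -- replace 2 occurrence(s) of z with (x * x)
  => ( ( x * x ) - ( x * x ) ) <= 16
stmt 1: z := z + x  -- replace 0 occurrence(s) of z with (z + x)
  => ( ( x * x ) - ( x * x ) ) <= 16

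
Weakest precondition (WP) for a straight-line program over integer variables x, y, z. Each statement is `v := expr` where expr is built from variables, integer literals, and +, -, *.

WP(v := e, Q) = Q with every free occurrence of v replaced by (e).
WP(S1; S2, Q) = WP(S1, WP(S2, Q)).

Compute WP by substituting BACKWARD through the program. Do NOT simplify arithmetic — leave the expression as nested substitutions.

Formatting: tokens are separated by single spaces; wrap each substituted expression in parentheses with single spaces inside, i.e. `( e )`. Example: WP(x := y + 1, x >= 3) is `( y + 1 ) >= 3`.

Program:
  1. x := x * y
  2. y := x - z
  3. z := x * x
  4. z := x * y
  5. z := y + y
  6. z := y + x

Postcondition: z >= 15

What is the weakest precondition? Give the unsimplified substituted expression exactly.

Answer: ( ( ( x * y ) - z ) + ( x * y ) ) >= 15

Derivation:
post: z >= 15
stmt 6: z := y + x  -- replace 1 occurrence(s) of z with (y + x)
  => ( y + x ) >= 15
stmt 5: z := y + y  -- replace 0 occurrence(s) of z with (y + y)
  => ( y + x ) >= 15
stmt 4: z := x * y  -- replace 0 occurrence(s) of z with (x * y)
  => ( y + x ) >= 15
stmt 3: z := x * x  -- replace 0 occurrence(s) of z with (x * x)
  => ( y + x ) >= 15
stmt 2: y := x - z  -- replace 1 occurrence(s) of y with (x - z)
  => ( ( x - z ) + x ) >= 15
stmt 1: x := x * y  -- replace 2 occurrence(s) of x with (x * y)
  => ( ( ( x * y ) - z ) + ( x * y ) ) >= 15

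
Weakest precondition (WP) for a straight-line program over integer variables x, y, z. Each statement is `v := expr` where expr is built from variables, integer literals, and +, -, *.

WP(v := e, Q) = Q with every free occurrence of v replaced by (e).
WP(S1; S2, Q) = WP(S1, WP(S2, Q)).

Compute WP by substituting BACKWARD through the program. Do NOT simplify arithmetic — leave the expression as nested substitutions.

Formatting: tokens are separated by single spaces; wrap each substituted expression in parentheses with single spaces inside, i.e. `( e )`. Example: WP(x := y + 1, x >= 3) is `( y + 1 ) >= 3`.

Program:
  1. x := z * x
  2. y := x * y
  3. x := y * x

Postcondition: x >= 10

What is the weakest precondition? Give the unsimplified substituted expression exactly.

Answer: ( ( ( z * x ) * y ) * ( z * x ) ) >= 10

Derivation:
post: x >= 10
stmt 3: x := y * x  -- replace 1 occurrence(s) of x with (y * x)
  => ( y * x ) >= 10
stmt 2: y := x * y  -- replace 1 occurrence(s) of y with (x * y)
  => ( ( x * y ) * x ) >= 10
stmt 1: x := z * x  -- replace 2 occurrence(s) of x with (z * x)
  => ( ( ( z * x ) * y ) * ( z * x ) ) >= 10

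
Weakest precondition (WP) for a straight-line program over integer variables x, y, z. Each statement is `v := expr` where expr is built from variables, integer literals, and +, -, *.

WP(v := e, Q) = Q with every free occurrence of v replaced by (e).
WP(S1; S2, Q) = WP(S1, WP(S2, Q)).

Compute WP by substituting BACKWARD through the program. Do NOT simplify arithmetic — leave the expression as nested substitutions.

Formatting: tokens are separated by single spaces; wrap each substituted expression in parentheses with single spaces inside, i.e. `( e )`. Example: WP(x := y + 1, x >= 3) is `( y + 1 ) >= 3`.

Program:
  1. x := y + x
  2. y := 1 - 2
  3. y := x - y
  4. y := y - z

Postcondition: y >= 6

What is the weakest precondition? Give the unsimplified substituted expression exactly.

Answer: ( ( ( y + x ) - ( 1 - 2 ) ) - z ) >= 6

Derivation:
post: y >= 6
stmt 4: y := y - z  -- replace 1 occurrence(s) of y with (y - z)
  => ( y - z ) >= 6
stmt 3: y := x - y  -- replace 1 occurrence(s) of y with (x - y)
  => ( ( x - y ) - z ) >= 6
stmt 2: y := 1 - 2  -- replace 1 occurrence(s) of y with (1 - 2)
  => ( ( x - ( 1 - 2 ) ) - z ) >= 6
stmt 1: x := y + x  -- replace 1 occurrence(s) of x with (y + x)
  => ( ( ( y + x ) - ( 1 - 2 ) ) - z ) >= 6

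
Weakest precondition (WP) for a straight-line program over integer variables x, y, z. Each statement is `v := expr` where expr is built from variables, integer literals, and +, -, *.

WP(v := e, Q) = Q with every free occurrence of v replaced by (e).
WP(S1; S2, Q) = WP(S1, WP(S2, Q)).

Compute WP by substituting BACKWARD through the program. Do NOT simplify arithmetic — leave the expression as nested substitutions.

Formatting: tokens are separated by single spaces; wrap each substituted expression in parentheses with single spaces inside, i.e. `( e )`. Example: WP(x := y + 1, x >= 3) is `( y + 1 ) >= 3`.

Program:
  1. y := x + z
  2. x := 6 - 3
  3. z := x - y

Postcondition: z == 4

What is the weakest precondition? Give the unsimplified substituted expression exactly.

Answer: ( ( 6 - 3 ) - ( x + z ) ) == 4

Derivation:
post: z == 4
stmt 3: z := x - y  -- replace 1 occurrence(s) of z with (x - y)
  => ( x - y ) == 4
stmt 2: x := 6 - 3  -- replace 1 occurrence(s) of x with (6 - 3)
  => ( ( 6 - 3 ) - y ) == 4
stmt 1: y := x + z  -- replace 1 occurrence(s) of y with (x + z)
  => ( ( 6 - 3 ) - ( x + z ) ) == 4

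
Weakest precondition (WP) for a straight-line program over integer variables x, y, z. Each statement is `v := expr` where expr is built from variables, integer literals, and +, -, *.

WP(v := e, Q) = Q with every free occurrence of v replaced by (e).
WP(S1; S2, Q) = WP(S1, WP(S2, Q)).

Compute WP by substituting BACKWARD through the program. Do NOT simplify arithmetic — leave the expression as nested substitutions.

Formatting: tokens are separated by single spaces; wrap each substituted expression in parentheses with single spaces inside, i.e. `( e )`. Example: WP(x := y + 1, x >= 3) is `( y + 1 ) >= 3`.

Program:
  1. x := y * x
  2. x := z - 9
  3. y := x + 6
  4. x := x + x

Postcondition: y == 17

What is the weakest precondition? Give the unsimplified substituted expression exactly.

post: y == 17
stmt 4: x := x + x  -- replace 0 occurrence(s) of x with (x + x)
  => y == 17
stmt 3: y := x + 6  -- replace 1 occurrence(s) of y with (x + 6)
  => ( x + 6 ) == 17
stmt 2: x := z - 9  -- replace 1 occurrence(s) of x with (z - 9)
  => ( ( z - 9 ) + 6 ) == 17
stmt 1: x := y * x  -- replace 0 occurrence(s) of x with (y * x)
  => ( ( z - 9 ) + 6 ) == 17

Answer: ( ( z - 9 ) + 6 ) == 17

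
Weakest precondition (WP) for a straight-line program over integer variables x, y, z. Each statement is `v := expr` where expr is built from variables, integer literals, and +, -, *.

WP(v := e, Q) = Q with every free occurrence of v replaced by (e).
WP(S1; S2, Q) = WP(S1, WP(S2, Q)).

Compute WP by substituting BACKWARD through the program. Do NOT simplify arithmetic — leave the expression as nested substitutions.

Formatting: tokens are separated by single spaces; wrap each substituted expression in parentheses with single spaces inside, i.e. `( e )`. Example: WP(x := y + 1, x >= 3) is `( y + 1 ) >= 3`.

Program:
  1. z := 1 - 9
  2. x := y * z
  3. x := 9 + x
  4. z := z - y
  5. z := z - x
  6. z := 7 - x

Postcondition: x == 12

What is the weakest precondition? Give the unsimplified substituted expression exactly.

post: x == 12
stmt 6: z := 7 - x  -- replace 0 occurrence(s) of z with (7 - x)
  => x == 12
stmt 5: z := z - x  -- replace 0 occurrence(s) of z with (z - x)
  => x == 12
stmt 4: z := z - y  -- replace 0 occurrence(s) of z with (z - y)
  => x == 12
stmt 3: x := 9 + x  -- replace 1 occurrence(s) of x with (9 + x)
  => ( 9 + x ) == 12
stmt 2: x := y * z  -- replace 1 occurrence(s) of x with (y * z)
  => ( 9 + ( y * z ) ) == 12
stmt 1: z := 1 - 9  -- replace 1 occurrence(s) of z with (1 - 9)
  => ( 9 + ( y * ( 1 - 9 ) ) ) == 12

Answer: ( 9 + ( y * ( 1 - 9 ) ) ) == 12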